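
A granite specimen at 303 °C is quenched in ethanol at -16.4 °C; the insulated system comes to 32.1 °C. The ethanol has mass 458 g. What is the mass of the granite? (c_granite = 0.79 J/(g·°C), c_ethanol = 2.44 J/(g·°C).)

m ≈ 253 g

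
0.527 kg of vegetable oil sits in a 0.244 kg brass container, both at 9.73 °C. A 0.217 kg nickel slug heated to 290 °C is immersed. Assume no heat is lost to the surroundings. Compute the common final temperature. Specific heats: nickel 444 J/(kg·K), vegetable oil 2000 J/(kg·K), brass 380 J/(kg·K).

Conservation of energy gives ΣQ = 0:
0.217*444*(T − 290) + 0.527*2000*(T − 9.73) + 0.244*380*(T − 9.73) = 0
96.35(T − 290) + 1054(T − 9.73) + 92.72(T − 9.73) = 0
1243.1 T = 39099
T = 39099 / 1243.1 = 31.5 °C

T_f ≈ 31.5 °C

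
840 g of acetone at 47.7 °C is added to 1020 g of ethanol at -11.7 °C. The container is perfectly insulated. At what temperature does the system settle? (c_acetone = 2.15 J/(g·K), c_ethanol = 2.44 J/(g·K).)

T_f is the heat-capacity-weighted average of the initial temperatures:
T_f = (1806×47.7 + 2488.8×(-11.7)) / (1806 + 2488.8)
    = 57027 / 4294.8 ≈ 13.28 °C

T_f ≈ 13.3 °C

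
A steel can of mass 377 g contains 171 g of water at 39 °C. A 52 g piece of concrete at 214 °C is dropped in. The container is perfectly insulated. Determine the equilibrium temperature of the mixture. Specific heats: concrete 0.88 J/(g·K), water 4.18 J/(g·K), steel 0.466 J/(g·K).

T_f ≈ 47.6 °C

Energy conservation, ΣQ = 0:
52×0.88×(T − 214) + 171×4.18×(T − 39) + 377×0.466×(T − 39) = 0
45.76(T − 214) + 714.78(T − 39) + 175.68(T − 39) = 0
(45.76 + 714.78 + 175.68) T = 45.76×214 + 714.78×39 + 175.68×39
T = 44521 / 936.22 = 47.6 °C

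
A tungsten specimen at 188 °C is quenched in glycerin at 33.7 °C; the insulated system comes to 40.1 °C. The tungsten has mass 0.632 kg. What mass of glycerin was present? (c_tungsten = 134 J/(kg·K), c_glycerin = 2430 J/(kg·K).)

m ≈ 0.805 kg

Let T be the final temperature. ΣQ_i = 0:
0.632×134×(40.1 − 188) + m×2430×(40.1 − 33.7) = 0
15552 m = 12525
m = 12525/15552 ≈ 0.8054 kg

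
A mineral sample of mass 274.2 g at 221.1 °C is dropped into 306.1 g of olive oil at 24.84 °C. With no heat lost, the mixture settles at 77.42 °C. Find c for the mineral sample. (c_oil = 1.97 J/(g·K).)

Energy conservation, ΣQ = 0:
274.2·c·(77.42 − 221.1) + 306.1·1.97·(77.42 − 24.84) = 0
-39397 c = -31707
c = -31707/-39397 ≈ 0.8048 J/(g·K)

c ≈ 0.805 J/(g·K)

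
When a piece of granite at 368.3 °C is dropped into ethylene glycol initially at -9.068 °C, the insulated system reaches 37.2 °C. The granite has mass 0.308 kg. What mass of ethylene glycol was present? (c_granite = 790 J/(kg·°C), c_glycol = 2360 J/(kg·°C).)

m ≈ 0.738 kg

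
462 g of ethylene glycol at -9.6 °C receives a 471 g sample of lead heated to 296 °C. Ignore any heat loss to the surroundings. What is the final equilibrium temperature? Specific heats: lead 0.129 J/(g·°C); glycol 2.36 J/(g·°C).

T_f ≈ 6.5 °C

Set heat shed by the hot body equal to heat absorbed by the cold body:
471*0.129*(296 − T) = 462*2.36*(T − (-9.6))
60.76(296 − T) = 1090.3(T − (-9.6))
1151.1 T = 7517.6  ⇒  T ≈ 6.53 °C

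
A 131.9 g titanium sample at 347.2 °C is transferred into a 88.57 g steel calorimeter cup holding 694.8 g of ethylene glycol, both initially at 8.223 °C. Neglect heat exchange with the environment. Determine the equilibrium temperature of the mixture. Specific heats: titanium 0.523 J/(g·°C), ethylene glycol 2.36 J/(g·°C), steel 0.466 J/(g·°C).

Conservation of energy gives ΣQ = 0:
131.9×0.523×(T − 347.2) + 694.8×2.36×(T − 8.223) + 88.57×0.466×(T − 8.223) = 0
68.98(T − 347.2) + 1639.7(T − 8.223) + 41.27(T − 8.223) = 0
(68.98 + 1639.7 + 41.27) T = 68.98×347.2 + 1639.7×8.223 + 41.27×8.223
T = 37774 / 1750 = 21.6 °C

T_f ≈ 21.6 °C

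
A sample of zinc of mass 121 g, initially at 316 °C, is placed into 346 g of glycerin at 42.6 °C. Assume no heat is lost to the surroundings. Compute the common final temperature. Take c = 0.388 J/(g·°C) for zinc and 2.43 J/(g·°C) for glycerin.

T_f ≈ 57.1 °C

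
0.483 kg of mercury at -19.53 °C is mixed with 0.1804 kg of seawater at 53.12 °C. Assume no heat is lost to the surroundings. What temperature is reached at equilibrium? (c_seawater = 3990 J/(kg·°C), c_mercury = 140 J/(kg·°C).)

With ΣQ=0 the equilibrium temperature is the m·c-weighted mean:
T_f = (719.8*53.12 + 67.62*(-19.53)) / (719.8 + 67.62)
    = 36915 / 787.42 ≈ 46.88 °C

T_f ≈ 46.9 °C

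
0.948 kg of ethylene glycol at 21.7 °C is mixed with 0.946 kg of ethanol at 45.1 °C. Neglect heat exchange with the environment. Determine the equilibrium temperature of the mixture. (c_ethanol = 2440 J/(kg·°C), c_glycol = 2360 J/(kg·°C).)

T_f ≈ 33.6 °C

Set heat shed by the hot body equal to heat absorbed by the cold body:
0.946·2440·(45.1 − T) = 0.948·2360·(T − 21.7)
2308.2(45.1 − T) = 2237.3(T − 21.7)
4545.5 T = 152651  ⇒  T ≈ 33.58 °C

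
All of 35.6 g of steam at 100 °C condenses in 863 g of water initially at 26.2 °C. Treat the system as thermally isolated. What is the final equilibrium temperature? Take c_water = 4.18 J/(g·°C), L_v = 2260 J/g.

Energy balance with sensible and latent terms:
steam→water at 100 °C releases m L_v = 35.6×2260 = 80456
  condensate cools 100→T: 35.6×4.18×(T − 100) = 148.81(T − 100)
  original water: 3607.3(T − 26.2)
3756.1 T = 80456 + 14881 + 94512 = 189849
T ≈ 50.54 °C (< 100 °C, so full condensation is consistent).

T_f ≈ 50.5 °C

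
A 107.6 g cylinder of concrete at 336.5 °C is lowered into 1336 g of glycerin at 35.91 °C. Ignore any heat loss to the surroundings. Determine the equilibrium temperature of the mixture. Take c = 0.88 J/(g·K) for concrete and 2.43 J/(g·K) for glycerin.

Net heat exchanged in the isolated system is zero:
107.6·0.88·(T − 336.5) + 1336·2.43·(T − 35.91) = 0
94.69(T − 336.5) + 3246.5(T − 35.91) = 0
3341.2 T = 148444
T = 148444 / 3341.2 = 44.4 °C

T_f ≈ 44.4 °C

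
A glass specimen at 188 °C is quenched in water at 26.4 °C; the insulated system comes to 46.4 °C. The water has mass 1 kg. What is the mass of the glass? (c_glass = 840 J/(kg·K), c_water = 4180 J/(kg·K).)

m ≈ 0.703 kg

|Q_glass| = |Q_water|:
m×840×(188 − 46.4) = 1×4180×(46.4 − 26.4)
118944 m = 83600  ⇒  m ≈ 0.7029 kg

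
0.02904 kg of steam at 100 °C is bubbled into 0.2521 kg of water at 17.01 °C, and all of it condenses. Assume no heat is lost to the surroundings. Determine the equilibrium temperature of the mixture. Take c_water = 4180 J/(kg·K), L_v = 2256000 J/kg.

Energy balance with sensible and latent terms:
steam→water at 100 °C releases m L_v = 0.02904·2256000 = 65514; condensate cools 100→T: 0.02904·4180·(T − 100) = 121.39(T − 100); original water: 1053.8(T − 17.01)
1175.2 T = 65514 + 12139 + 17925 = 95578
T ≈ 81.33 °C, under the boiling point, so the assumption holds.

T_f ≈ 81.3 °C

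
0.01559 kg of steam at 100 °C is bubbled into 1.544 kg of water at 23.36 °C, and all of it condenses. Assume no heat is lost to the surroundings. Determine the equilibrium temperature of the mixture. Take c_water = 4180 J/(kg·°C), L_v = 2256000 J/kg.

T_f ≈ 29.5 °C

Sum of m c ΔT and latent-heat terms is zero:
steam→water at 100 °C releases m L_v = 0.01559×2256000 = 35171; condensed water 100 °C→T: 65.17(T − 100); water warms: 1.544×4180×(T − 23.36) = 6453.9(T − 23.36)
6519.1 T = 35171 + 6516.6 + 150764 = 192451
T ≈ 29.52 °C, under the boiling point, so the assumption holds.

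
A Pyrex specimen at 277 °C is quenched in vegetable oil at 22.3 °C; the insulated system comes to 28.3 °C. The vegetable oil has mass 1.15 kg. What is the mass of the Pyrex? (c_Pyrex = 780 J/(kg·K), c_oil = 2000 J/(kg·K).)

|Q_Pyrex| = |Q_oil|:
m·780·(277 − 28.3) = 1.15·2000·(28.3 − 22.3)
193986 m = 13800  ⇒  m ≈ 0.07114 kg

m ≈ 0.0711 kg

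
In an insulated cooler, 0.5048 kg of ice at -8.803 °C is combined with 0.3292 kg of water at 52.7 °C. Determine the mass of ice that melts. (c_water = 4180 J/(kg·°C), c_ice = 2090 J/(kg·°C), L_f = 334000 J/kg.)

m_melted ≈ 0.189 kg

Cooling the water to 0 °C releases 0.3292×4180×52.7 = 72518 J.
Warming the ice to 0 °C takes 0.5048×2090×8.803 = 9287.4 J, leaving 63231 J for melting.
To melt every bit of ice: 0.5048×334000 = 168603 J.
Since 63231 < 168603 J, not all the ice melts; equilibrium is at 0 °C.
m_melted×334000 = 63231  ⇒  m_melted ≈ 0.1893 kg.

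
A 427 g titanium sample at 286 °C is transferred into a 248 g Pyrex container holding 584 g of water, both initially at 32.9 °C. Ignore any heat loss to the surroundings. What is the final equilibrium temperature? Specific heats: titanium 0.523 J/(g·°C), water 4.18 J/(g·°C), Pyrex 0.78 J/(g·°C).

T_f = Σ m_i c_i T_i / Σ m_i c_i:
T_f = (223.32*286 + 2441.1*32.9 + 193.44*32.9) / (223.32 + 2441.1 + 193.44)
    = 150547 / 2857.9 ≈ 52.68 °C

T_f ≈ 52.7 °C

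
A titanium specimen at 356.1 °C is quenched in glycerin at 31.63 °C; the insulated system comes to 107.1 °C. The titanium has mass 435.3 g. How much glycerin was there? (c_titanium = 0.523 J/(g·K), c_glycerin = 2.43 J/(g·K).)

Heat lost by the titanium = heat gained by the glycerin:
435.3·0.523·(356.1 − 107.1) = m·2.43·(107.1 − 31.63)
183.39 m = 56688  ⇒  m ≈ 309.1 g

m ≈ 309 g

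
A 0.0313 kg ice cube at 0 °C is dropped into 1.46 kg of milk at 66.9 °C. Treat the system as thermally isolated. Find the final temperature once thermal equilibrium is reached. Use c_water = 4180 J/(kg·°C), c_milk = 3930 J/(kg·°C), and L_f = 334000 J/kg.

Taking heat into each body as positive, Σ m c ΔT = 0:
latent heat to melt: 0.0313×334000 = 10454; warm the meltwater: 130.83 T; milk cools: 1.46×3930×(T − 66.9) = 5737.8(T − 66.9)
5868.6 T = 383859 − 10454 = 373405
T ≈ 63.63 °C — above 0 °C, consistent with complete melting.

T_f ≈ 63.6 °C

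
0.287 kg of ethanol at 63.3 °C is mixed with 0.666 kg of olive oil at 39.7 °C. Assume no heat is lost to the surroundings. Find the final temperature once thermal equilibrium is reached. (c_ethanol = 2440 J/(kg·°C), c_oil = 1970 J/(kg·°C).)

Net heat exchanged in the isolated system is zero:
0.287·2440·(T − 63.3) + 0.666·1970·(T − 39.7) = 0
(700.28 + 1312) T = 700.28·63.3 + 1312·39.7
T = 96415/2012.3 ≈ 47.91 °C

T_f ≈ 47.9 °C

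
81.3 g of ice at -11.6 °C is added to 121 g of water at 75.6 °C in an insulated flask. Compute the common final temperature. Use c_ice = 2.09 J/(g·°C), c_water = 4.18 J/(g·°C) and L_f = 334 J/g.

T_f ≈ 10.8 °C

Setting the total heat transfer to zero:
ice -11.6→0 °C: 81.3·2.09·11.6 = 1971; fusion: m_ice L_f = 81.3·334 = 27154; meltwater 0→T: 81.3·4.18·T = 339.83 T; water: 505.78(T − 75.6)
845.61 T = 38237 − 29125 = 9111.7
T ≈ 10.78 °C. Since T > 0 °C, the all-ice-melts assumption holds.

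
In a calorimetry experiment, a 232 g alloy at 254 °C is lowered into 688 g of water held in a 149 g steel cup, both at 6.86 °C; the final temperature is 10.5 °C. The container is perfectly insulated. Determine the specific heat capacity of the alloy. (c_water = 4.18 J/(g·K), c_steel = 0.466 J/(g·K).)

Net heat exchanged in the isolated system is zero:
232×c×(10.5 − 254) + 688×4.18×(10.5 − 6.86) + 149×0.466×(10.5 − 6.86) = 0
-56492 c = -10721
c = -10721/-56492 ≈ 0.1898 J/(g·K)

c ≈ 0.19 J/(g·K)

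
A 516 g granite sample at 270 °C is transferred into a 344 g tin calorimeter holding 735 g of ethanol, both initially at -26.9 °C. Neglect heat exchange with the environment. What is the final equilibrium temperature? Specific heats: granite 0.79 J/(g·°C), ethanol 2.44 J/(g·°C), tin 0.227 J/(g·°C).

T_f ≈ 26.2 °C

T_f = Σ m_i c_i T_i / Σ m_i c_i:
T_f = (407.64·270 + 1793.4·(-26.9) + 78.09·(-26.9)) / (407.64 + 1793.4 + 78.09)
    = 59720 / 2279.1 ≈ 26.20 °C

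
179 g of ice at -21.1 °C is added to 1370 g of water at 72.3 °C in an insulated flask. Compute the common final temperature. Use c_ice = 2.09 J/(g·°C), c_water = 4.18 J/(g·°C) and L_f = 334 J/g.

Taking heat into each body as positive, Σ m c ΔT = 0:
ice -21.1→0 °C: 179·2.09·21.1 = 7893.7; latent heat to melt: 179·334 = 59786; warm the meltwater: 748.22 T; water: 5726.6(T − 72.3)
6474.8 T = 414033 − 67680 = 346353
T ≈ 53.49 °C (positive, so assuming full melt was valid).

T_f ≈ 53.5 °C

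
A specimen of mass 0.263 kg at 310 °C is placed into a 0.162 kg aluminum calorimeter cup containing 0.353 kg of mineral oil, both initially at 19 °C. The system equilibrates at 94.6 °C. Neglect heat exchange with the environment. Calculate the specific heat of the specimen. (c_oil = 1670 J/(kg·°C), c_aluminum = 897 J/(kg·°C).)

Heat gained plus heat lost sum to zero:
0.263·c·(94.6 − 310) + 0.353·1670·(94.6 − 19) + 0.162·897·(94.6 − 19) = 0
-56.65 c = -55553
c = -55553/-56.65 ≈ 980.6 J/(kg·°C)

c ≈ 981 J/(kg·°C)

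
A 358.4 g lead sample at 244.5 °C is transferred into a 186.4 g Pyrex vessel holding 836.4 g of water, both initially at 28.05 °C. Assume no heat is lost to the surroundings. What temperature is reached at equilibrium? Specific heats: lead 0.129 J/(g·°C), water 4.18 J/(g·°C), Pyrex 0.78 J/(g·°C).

T_f ≈ 30.8 °C

Let T be the final temperature. ΣQ_i = 0:
358.4*0.129*(T − 244.5) + 836.4*4.18*(T − 28.05) + 186.4*0.78*(T − 28.05) = 0
(46.23 + 3496.2 + 145.39) T = 46.23*244.5 + 3496.2*28.05 + 145.39*28.05
T = 113449 / 3687.8 = 30.8 °C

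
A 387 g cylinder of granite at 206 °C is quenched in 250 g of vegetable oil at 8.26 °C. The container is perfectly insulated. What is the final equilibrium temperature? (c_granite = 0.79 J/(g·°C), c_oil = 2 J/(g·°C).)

T_f ≈ 83.3 °C

Setting the total heat transfer to zero:
387·0.79·(T − 206) + 250·2·(T − 8.26) = 0
305.73(T − 206) + 500(T − 8.26) = 0
805.73 T = 67110
T = 67110/805.73 ≈ 83.29 °C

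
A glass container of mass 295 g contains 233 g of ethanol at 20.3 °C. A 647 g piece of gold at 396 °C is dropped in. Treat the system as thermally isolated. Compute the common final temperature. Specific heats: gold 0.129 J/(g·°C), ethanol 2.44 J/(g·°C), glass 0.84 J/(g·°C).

T_f ≈ 55.1 °C

With ΣQ=0 the equilibrium temperature is the m·c-weighted mean:
T_f = (83.46*396 + 568.52*20.3 + 247.8*20.3) / (83.46 + 568.52 + 247.8)
    = 49623 / 899.78 ≈ 55.15 °C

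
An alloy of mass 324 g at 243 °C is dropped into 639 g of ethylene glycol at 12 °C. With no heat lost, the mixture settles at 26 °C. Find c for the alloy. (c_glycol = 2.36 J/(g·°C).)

m_s c (T_s − T_f) = m_glycol c_glycol (T_f − T_0):
324·c·(243 − 26) = 639·2.36·(26 − 12)
70308 c = 21113  ⇒  c ≈ 0.3003 J/(g·°C)

c ≈ 0.3 J/(g·°C)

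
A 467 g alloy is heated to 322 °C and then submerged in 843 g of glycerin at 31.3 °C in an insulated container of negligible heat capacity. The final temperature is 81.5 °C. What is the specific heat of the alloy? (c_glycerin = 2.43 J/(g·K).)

c ≈ 0.916 J/(g·K)

m_s c (T_s − T_f) = m_glycerin c_glycerin (T_f − T_0):
467×c×(322 − 81.5) = 843×2.43×(81.5 − 31.3)
112314 c = 102834  ⇒  c ≈ 0.9156 J/(g·K)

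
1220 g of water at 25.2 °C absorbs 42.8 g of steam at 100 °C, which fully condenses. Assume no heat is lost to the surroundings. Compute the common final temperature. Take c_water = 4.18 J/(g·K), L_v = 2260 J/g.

T_f ≈ 46.1 °C

Let T be the final temperature. ΣQ_i = 0:
steam→water at 100 °C releases m L_v = 42.8·2260 = 96728
  condensed water 100 °C→T: 178.9(T − 100)
  original water: 5099.6(T − 25.2)
5278.5 T = 96728 + 17890 + 128510 = 243128
T ≈ 46.06 °C (< 100 °C, so full condensation is consistent).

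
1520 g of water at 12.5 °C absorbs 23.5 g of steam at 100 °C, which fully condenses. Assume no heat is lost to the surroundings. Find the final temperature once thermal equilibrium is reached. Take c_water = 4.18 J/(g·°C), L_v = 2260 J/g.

T_f ≈ 22.1 °C

Net heat exchanged in the isolated system is zero:
latent heat released on condensation: 23.5×2260 = 53110
  condensate cools 100→T: 23.5×4.18×(T − 100) = 98.23(T − 100)
  original water: 6353.6(T − 12.5)
6451.8 T = 53110 + 9823 + 79420 = 142353
T ≈ 22.06 °C, under the boiling point, so the assumption holds.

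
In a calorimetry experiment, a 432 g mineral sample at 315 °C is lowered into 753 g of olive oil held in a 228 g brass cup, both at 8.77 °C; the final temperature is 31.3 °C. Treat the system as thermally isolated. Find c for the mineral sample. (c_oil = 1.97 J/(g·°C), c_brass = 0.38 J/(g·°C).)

Net heat exchanged in the isolated system is zero:
432·c·(31.3 − 315) + 753·1.97·(31.3 − 8.77) + 228·0.38·(31.3 − 8.77) = 0
-122558 c = -35373
c = -35373/-122558 ≈ 0.2886 J/(g·°C)

c ≈ 0.289 J/(g·°C)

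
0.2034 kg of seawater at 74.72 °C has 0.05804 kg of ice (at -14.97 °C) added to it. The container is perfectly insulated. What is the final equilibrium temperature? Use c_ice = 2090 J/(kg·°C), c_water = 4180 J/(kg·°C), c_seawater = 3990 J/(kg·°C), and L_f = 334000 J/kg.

T_f ≈ 37.4 °C

Taking heat into each body as positive, Σ m c ΔT = 0:
warm ice to 0 °C: 0.05804×2090×(0 − (-14.97)) = 1815.9
  melt ice: 0.05804×334000 = 19385
  meltwater 0→T: 0.05804×4180×T = 242.61 T
  seawater cools: 0.2034×3990×(T − 74.72) = 811.57(T − 74.72)
1054.2 T = 60640 − 21201 = 39439
T ≈ 37.41 °C. Since T > 0 °C, the all-ice-melts assumption holds.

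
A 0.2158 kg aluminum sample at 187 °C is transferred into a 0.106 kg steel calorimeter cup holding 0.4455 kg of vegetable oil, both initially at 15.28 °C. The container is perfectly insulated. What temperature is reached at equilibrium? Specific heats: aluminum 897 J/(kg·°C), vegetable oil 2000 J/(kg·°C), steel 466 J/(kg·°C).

With ΣQ=0 the equilibrium temperature is the m·c-weighted mean:
T_f = (193.57×187 + 891×15.28 + 49.4×15.28) / (193.57 + 891 + 49.4)
    = 50567 / 1134 ≈ 44.59 °C

T_f ≈ 44.6 °C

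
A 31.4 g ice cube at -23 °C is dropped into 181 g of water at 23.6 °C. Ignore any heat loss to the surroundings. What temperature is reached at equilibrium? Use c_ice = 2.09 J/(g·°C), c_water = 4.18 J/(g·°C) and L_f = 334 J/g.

Let T be the final temperature. ΣQ_i = 0:
ice -23→0 °C: 31.4·2.09·23 = 1509.4; latent heat to melt: 31.4·334 = 10488; meltwater 0→T: 31.4·4.18·T = 131.25 T; water: 756.58(T − 23.6)
887.83 T = 17855 − 11997 = 5858.3
T ≈ 6.60 °C. Since T > 0 °C, the all-ice-melts assumption holds.

T_f ≈ 6.6 °C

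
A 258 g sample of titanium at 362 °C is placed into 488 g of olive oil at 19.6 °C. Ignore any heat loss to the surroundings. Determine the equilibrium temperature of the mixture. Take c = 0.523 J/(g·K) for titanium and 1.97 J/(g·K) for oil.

T_f ≈ 61.7 °C

Conservation of energy gives ΣQ = 0:
258*0.523*(T − 362) + 488*1.97*(T − 19.6) = 0
(134.93 + 961.36) T = 134.93*362 + 961.36*19.6
T = 67689 / 1096.3 = 61.7 °C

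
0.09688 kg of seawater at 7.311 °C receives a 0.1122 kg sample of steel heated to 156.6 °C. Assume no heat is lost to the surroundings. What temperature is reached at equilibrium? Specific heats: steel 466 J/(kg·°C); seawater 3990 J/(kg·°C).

T_f ≈ 25.1 °C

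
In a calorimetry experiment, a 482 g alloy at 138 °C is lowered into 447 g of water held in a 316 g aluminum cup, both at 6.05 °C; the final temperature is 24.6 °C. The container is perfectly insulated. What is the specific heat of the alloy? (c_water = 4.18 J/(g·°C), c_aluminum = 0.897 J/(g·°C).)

Energy conservation, ΣQ = 0:
482·c·(24.6 − 138) + 447·4.18·(24.6 − 6.05) + 316·0.897·(24.6 − 6.05) = 0
-54659 c = -39918
c = -39918/-54659 ≈ 0.7303 J/(g·°C)

c ≈ 0.73 J/(g·°C)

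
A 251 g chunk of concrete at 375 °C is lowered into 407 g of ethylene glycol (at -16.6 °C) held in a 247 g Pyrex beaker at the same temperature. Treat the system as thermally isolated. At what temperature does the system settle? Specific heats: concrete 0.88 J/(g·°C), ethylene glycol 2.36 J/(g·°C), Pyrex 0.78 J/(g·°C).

T_f ≈ 46.3 °C

Taking heat into each body as positive, Σ m c ΔT = 0:
251×0.88×(T − 375) + 407×2.36×(T − (-16.6)) + 247×0.78×(T − (-16.6)) = 0
220.88(T − 375) + 960.52(T − (-16.6)) + 192.66(T − (-16.6)) = 0
(220.88 + 960.52 + 192.66) T = 220.88×375 + 960.52×(-16.6) + 192.66×(-16.6)
T = 63687 / 1374.1 = 46.3 °C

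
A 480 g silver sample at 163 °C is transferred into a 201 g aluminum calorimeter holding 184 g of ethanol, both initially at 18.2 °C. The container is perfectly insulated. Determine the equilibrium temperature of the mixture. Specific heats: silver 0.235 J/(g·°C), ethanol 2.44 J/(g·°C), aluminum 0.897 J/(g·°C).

T_f ≈ 40.2 °C

Energy conservation, ΣQ = 0:
480·0.235·(T − 163) + 184·2.44·(T − 18.2) + 201·0.897·(T − 18.2) = 0
112.8(T − 163) + 448.96(T − 18.2) + 180.3(T − 18.2) = 0
(112.8 + 448.96 + 180.3) T = 112.8·163 + 448.96·18.2 + 180.3·18.2
T = 29839 / 742.06 = 40.2 °C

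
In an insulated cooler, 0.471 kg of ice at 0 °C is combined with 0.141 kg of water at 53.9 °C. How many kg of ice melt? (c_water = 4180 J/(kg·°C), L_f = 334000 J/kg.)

Heat available from the water dropping to 0 °C: 0.141·4180·53.9 = 31768 J.
Fully melting the ice requires m_ice L_f = 0.471·334000 = 157314 J.
That's not enough to melt it all — equilibrium is at 0 °C with ice remaining.
m_melt = 31768 / L_f = 0.09511 kg.

m_melted ≈ 0.0951 kg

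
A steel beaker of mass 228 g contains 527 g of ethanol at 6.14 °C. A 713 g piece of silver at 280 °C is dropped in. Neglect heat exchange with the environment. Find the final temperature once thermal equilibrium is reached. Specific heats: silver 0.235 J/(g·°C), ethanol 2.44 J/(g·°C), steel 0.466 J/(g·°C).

T_f ≈ 35.6 °C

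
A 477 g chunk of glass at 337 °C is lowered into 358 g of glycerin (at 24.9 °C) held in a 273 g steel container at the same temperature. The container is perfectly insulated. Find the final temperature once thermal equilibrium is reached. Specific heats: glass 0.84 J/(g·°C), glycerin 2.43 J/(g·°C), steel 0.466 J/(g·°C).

T_f = Σ m_i c_i T_i / Σ m_i c_i:
T_f = (400.68*337 + 869.94*24.9 + 127.22*24.9) / (400.68 + 869.94 + 127.22)
    = 159858 / 1397.8 ≈ 114.36 °C

T_f ≈ 114.4 °C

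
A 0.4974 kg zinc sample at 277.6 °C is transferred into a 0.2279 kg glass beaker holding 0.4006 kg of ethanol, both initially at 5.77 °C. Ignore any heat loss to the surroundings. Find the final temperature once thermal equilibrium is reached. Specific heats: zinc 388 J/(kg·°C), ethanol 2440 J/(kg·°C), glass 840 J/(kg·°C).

T_f ≈ 44.3 °C

Setting the total heat transfer to zero:
0.4974*388*(T − 277.6) + 0.4006*2440*(T − 5.77) + 0.2279*840*(T − 5.77) = 0
(192.99 + 977.46 + 191.44) T = 192.99*277.6 + 977.46*5.77 + 191.44*5.77
T = 60319/1361.9 ≈ 44.29 °C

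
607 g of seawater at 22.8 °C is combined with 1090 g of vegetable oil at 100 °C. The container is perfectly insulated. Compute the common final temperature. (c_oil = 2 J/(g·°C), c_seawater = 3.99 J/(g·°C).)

Setting the total heat transfer to zero:
1090·2·(T − 100) + 607·3.99·(T − 22.8) = 0
(2180 + 2421.9) T = 2180·100 + 2421.9·22.8
T ≈ 59.37 °C

T_f ≈ 59.4 °C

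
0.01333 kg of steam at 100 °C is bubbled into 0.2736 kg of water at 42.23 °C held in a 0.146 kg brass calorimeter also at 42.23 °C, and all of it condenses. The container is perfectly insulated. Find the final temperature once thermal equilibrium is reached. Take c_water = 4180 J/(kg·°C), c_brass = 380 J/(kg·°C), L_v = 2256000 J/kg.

T_f ≈ 68.8 °C

Sum of m c ΔT and latent-heat terms is zero:
steam→water at 100 °C releases m L_v = 0.01333·2256000 = 30072
  condensate cools 100→T: 0.01333·4180·(T − 100) = 55.72(T − 100)
  original water: 1143.6(T − 42.23)
  brass cup: 0.146·380·(T − 42.23) = 55.48(T − 42.23)
1254.8 T = 30072 + 5571.9 + 50639 = 86284
T ≈ 68.76 °C (< 100 °C, so full condensation is consistent).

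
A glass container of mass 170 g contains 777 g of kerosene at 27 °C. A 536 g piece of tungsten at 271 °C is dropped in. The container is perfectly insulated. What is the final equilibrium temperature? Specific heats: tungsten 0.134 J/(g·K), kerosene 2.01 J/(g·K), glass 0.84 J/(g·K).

Energy conservation, ΣQ = 0:
536·0.134·(T − 271) + 777·2.01·(T − 27) + 170·0.84·(T − 27) = 0
(71.82 + 1561.8 + 142.8) T = 71.82·271 + 1561.8·27 + 142.8·27
T = 65488 / 1776.4 = 36.9 °C

T_f ≈ 36.9 °C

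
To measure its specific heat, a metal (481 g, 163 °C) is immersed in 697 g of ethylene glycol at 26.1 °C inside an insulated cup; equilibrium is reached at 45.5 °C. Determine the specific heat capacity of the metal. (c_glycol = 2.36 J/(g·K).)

c ≈ 0.565 J/(g·K)

Setting the total heat transfer to zero:
481×c×(45.5 − 163) + 697×2.36×(45.5 − 26.1) = 0
-56518 c = -31911
c = -31911/-56518 ≈ 0.5646 J/(g·K)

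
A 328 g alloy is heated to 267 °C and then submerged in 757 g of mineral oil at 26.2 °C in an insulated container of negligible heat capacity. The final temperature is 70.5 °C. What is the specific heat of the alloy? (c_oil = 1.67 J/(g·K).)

Heat lost by the alloy = heat gained by the oil:
328×c×(267 − 70.5) = 757×1.67×(70.5 − 26.2)
64452 c = 56004  ⇒  c ≈ 0.8689 J/(g·K)

c ≈ 0.869 J/(g·K)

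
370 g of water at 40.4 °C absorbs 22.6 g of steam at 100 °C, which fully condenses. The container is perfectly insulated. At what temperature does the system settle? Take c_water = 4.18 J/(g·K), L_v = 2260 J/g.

T_f ≈ 75.0 °C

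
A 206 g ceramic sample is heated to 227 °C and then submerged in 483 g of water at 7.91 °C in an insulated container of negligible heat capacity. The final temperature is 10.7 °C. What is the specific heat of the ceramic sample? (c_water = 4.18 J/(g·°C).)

Heat gained plus heat lost sum to zero:
206×c×(10.7 − 227) + 483×4.18×(10.7 − 7.91) = 0
-44558 c = -5632.8
c = -5632.8/-44558 ≈ 0.1264 J/(g·°C)

c ≈ 0.126 J/(g·°C)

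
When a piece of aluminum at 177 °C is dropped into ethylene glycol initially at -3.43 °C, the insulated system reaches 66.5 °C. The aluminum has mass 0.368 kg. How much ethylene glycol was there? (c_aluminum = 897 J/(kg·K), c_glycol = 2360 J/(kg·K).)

Let T be the final temperature. ΣQ_i = 0:
0.368×897×(66.5 − 177) + m×2360×(66.5 − (-3.43)) = 0
165035 m = 36476
m = 36476/165035 ≈ 0.221 kg

m ≈ 0.221 kg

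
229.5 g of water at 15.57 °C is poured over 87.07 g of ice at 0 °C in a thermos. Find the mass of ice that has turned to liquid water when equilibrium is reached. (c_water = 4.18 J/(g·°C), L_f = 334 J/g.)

Water can give up m c ΔT = 229.5×4.18×15.57 = 14936 J before reaching 0 °C.
To melt every bit of ice: 87.07×334 = 29081 J.
That's not enough to melt it all — equilibrium is at 0 °C with ice remaining.
m_melted×334 = 14936  ⇒  m_melted ≈ 44.72 g.

m_melted ≈ 44.7 g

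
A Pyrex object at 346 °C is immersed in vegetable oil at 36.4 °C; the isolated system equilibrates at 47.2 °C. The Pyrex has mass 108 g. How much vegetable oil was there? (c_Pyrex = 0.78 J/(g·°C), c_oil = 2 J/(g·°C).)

m ≈ 1170 g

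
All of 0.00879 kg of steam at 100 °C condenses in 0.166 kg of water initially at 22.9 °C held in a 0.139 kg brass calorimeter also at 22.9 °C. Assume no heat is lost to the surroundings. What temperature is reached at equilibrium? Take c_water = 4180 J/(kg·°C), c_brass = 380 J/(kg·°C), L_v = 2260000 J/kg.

T_f ≈ 51.9 °C

Heat gained plus heat lost sum to zero:
condense steam: −0.00879×2260000 = −19865
  condensate cools 100→T: 0.00879×4180×(T − 100) = 36.74(T − 100)
  water warms: 0.166×4180×(T − 22.9) = 693.88(T − 22.9)
  brass cup: 0.139×380×(T − 22.9) = 52.82(T − 22.9)
783.44 T = 19865 + 3674.2 + 17099 = 40639
T ≈ 51.87 °C — below 100 °C, confirming all the steam condensed.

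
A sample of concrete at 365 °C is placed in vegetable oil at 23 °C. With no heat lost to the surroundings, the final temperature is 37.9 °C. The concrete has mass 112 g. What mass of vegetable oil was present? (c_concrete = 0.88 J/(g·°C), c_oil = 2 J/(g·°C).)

Setting the total heat transfer to zero:
112×0.88×(37.9 − 365) + m×2×(37.9 − 23) = 0
29.8 m = 32239
m = 32239/29.8 ≈ 1082 g

m ≈ 1080 g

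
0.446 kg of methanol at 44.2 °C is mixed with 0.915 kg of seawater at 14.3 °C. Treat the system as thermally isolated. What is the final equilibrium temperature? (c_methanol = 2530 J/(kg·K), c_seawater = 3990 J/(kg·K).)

T_f ≈ 21.4 °C

Set heat shed by the hot body equal to heat absorbed by the cold body:
0.446·2530·(44.2 − T) = 0.915·3990·(T − 14.3)
1128.4(44.2 − T) = 3650.9(T − 14.3)
4779.2 T = 102082  ⇒  T ≈ 21.36 °C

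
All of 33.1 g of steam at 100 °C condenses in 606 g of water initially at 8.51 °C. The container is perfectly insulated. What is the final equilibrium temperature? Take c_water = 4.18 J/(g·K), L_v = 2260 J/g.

T_f ≈ 41.3 °C

Net heat exchanged in the isolated system is zero:
latent heat released on condensation: 33.1·2260 = 74806; condensate cools 100→T: 33.1·4.18·(T − 100) = 138.36(T − 100); water warms: 606·4.18·(T − 8.51) = 2533.1(T − 8.51)
2671.4 T = 74806 + 13836 + 21557 = 110198
T ≈ 41.25 °C, under the boiling point, so the assumption holds.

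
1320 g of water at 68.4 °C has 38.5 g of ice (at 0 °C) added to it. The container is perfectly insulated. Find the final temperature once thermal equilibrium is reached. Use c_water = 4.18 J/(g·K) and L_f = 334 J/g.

T_f ≈ 64.2 °C

Let T be the final temperature. ΣQ_i = 0:
latent heat to melt: 38.5·334 = 12859
  meltwater 0→T: 38.5·4.18·T = 160.93 T
  water cools: 1320·4.18·(T − 68.4) = 5517.6(T − 68.4)
5678.5 T = 377404 − 12859 = 364545
T ≈ 64.20 °C (positive, so assuming full melt was valid).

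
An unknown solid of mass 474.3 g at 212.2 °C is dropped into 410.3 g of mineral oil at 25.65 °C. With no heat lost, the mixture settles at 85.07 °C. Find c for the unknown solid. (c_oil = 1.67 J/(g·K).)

m_s c (T_s − T_f) = m_oil c_oil (T_f − T_0):
474.3·c·(212.2 − 85.07) = 410.3·1.67·(85.07 − 25.65)
60298 c = 40715  ⇒  c ≈ 0.6752 J/(g·K)

c ≈ 0.675 J/(g·K)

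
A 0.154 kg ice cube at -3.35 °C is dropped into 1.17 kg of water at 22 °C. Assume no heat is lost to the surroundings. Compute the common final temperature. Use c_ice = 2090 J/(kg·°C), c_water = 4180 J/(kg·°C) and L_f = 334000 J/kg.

T_f ≈ 10.0 °C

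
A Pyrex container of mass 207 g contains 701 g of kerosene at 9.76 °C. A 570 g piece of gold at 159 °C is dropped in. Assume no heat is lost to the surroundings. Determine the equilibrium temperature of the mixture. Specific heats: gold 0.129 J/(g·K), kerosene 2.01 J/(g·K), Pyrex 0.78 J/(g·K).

T_f ≈ 16.4 °C

T_f = Σ m_i c_i T_i / Σ m_i c_i:
T_f = (73.53×159 + 1409×9.76 + 161.46×9.76) / (73.53 + 1409 + 161.46)
    = 27019 / 1644 ≈ 16.43 °C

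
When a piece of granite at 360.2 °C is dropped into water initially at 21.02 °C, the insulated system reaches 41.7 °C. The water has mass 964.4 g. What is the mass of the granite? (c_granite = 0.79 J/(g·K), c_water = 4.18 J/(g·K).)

Heat lost by the granite = heat gained by the water:
m×0.79×(360.2 − 41.7) = 964.4×4.18×(41.7 − 21.02)
251.62 m = 83365  ⇒  m ≈ 331.3 g

m ≈ 331 g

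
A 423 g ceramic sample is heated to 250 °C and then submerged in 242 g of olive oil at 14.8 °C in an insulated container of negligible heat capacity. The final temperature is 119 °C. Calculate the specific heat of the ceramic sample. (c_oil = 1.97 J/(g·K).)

c ≈ 0.896 J/(g·K)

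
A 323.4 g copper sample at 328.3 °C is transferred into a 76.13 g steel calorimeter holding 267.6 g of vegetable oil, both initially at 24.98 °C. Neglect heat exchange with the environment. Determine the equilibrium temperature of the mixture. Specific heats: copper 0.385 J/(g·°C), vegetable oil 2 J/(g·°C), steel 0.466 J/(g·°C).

Energy conservation, ΣQ = 0:
323.4*0.385*(T − 328.3) + 267.6*2*(T − 24.98) + 76.13*0.466*(T − 24.98) = 0
695.19 T = 55132
T = 55132/695.19 ≈ 79.31 °C

T_f ≈ 79.3 °C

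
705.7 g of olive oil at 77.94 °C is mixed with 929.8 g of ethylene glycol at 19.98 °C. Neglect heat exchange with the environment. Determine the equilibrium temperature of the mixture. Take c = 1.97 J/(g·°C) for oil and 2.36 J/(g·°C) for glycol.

T_f ≈ 42.5 °C

With ΣQ=0 the equilibrium temperature is the m·c-weighted mean:
T_f = (1390.2*77.94 + 2194.3*19.98) / (1390.2 + 2194.3)
    = 152197 / 3584.6 ≈ 42.46 °C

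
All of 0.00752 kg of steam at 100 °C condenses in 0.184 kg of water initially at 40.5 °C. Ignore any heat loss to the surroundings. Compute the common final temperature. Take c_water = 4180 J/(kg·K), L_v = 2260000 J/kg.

Conservation of energy gives ΣQ = 0:
condense steam: −0.00752·2260000 = −16995; condensate cools 100→T: 0.00752·4180·(T − 100) = 31.43(T − 100); water warms: 0.184·4180·(T − 40.5) = 769.12(T − 40.5)
800.55 T = 16995 + 3143.4 + 31149 = 51288
T ≈ 64.07 °C — below 100 °C, confirming all the steam condensed.

T_f ≈ 64.1 °C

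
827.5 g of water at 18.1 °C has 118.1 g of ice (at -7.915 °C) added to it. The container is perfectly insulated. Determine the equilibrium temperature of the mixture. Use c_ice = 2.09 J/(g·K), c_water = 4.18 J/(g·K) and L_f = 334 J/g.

T_f ≈ 5.4 °C

Heat gained plus heat lost sum to zero:
ice -7.915→0 °C: 118.1·2.09·7.915 = 1953.7
  melt ice: 118.1·334 = 39445
  meltwater 0→T: 118.1·4.18·T = 493.66 T
  water: 3458.9(T − 18.1)
3952.6 T = 62607 − 41399 = 21208
T ≈ 5.37 °C (positive, so assuming full melt was valid).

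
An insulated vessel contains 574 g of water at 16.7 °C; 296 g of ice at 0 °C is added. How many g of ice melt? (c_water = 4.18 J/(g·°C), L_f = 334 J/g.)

m_melted ≈ 120 g

Cooling the water to 0 °C releases 574×4.18×16.7 = 40069 J.
Fully melting the ice requires m_ice L_f = 296×334 = 98864 J.
That's not enough to melt it all — equilibrium is at 0 °C with ice remaining.
m_melted×334 = 40069  ⇒  m_melted ≈ 120 g.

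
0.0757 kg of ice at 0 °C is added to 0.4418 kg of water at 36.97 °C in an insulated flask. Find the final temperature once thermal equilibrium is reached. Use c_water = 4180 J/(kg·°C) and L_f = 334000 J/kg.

T_f ≈ 19.9 °C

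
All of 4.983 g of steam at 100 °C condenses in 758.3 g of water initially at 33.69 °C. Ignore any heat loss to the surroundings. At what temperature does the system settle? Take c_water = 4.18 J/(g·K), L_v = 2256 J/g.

T_f ≈ 37.6 °C

Taking heat into each body as positive, Σ m c ΔT = 0:
latent heat released on condensation: 4.983×2256 = 11242
  condensate cools 100→T: 4.983×4.18×(T − 100) = 20.83(T − 100)
  water warms: 758.3×4.18×(T − 33.69) = 3169.7(T − 33.69)
3190.5 T = 11242 + 2082.9 + 106787 = 120112
T ≈ 37.65 °C, under the boiling point, so the assumption holds.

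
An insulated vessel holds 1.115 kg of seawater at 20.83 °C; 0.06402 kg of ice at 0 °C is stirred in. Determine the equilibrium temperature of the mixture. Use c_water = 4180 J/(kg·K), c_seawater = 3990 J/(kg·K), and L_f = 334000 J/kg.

T_f ≈ 15.1 °C

Taking heat into each body as positive, Σ m c ΔT = 0:
latent heat to melt: 0.06402×334000 = 21383; meltwater 0→T: 0.06402×4180×T = 267.6 T; seawater cools: 1.115×3990×(T − 20.83) = 4448.9(T − 20.83)
4716.5 T = 92670 − 21383 = 71287
T ≈ 15.11 °C (positive, so assuming full melt was valid).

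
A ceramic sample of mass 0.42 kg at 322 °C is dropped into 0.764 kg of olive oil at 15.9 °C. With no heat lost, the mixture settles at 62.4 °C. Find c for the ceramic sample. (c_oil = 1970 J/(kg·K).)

c ≈ 642 J/(kg·K)

Energy conservation, ΣQ = 0:
0.42·c·(62.4 − 322) + 0.764·1970·(62.4 − 15.9) = 0
-109.03 c = -69986
c = -69986/-109.03 ≈ 641.9 J/(kg·K)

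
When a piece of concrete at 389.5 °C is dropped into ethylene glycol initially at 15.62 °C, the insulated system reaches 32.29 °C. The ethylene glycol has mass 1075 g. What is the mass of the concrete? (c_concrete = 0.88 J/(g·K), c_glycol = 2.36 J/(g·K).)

m ≈ 135 g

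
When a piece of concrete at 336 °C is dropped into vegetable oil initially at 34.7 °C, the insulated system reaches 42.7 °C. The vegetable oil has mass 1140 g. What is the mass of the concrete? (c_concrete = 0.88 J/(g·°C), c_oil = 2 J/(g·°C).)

m ≈ 70.7 g

Heat lost by the concrete = heat gained by the oil:
m·0.88·(336 − 42.7) = 1140·2·(42.7 − 34.7)
258.1 m = 18240  ⇒  m ≈ 70.67 g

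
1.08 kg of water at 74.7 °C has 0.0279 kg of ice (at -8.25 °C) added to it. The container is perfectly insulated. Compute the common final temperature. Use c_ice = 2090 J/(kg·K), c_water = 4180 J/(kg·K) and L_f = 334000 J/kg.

T_f ≈ 70.7 °C

Energy conservation, ΣQ = 0:
warm ice to 0 °C: 0.0279×2090×(0 − (-8.25)) = 481.07
  latent heat to melt: 0.0279×334000 = 9318.6
  meltwater 0→T: 0.0279×4180×T = 116.62 T
  water: 4514.4(T − 74.7)
4631 T = 337226 − 9799.7 = 327426
T ≈ 70.70 °C (positive, so assuming full melt was valid).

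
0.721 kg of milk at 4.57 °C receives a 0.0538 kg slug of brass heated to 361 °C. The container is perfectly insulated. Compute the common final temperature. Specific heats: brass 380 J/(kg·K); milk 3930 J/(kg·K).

T_f ≈ 7.1 °C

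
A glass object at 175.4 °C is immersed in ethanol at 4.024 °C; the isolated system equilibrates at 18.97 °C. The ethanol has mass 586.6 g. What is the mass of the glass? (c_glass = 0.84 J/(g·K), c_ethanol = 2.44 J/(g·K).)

m ≈ 163 g

Let T be the final temperature. ΣQ_i = 0:
m·0.84·(18.97 − 175.4) + 586.6·2.44·(18.97 − 4.024) = 0
-131.4 m = -21392
m = -21392/-131.4 ≈ 162.8 g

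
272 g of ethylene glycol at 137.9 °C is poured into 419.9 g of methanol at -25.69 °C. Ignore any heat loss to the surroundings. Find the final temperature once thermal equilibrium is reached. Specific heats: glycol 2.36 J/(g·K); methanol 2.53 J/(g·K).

T_f = Σ m_i c_i T_i / Σ m_i c_i:
T_f = (641.92×137.9 + 1062.3×(-25.69)) / (641.92 + 1062.3)
    = 61229 / 1704.3 ≈ 35.93 °C

T_f ≈ 35.9 °C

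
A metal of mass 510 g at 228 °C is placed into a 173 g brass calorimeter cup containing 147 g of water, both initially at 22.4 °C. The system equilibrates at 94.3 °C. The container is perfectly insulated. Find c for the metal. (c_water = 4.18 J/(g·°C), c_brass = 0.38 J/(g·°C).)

c ≈ 0.717 J/(g·°C)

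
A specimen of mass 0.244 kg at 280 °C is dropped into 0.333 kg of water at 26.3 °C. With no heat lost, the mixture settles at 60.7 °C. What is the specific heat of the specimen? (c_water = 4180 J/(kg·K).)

c ≈ 895 J/(kg·K)

Conservation of energy gives ΣQ = 0:
0.244×c×(60.7 − 280) + 0.333×4180×(60.7 − 26.3) = 0
-53.51 c = -47883
c = -47883/-53.51 ≈ 894.9 J/(kg·K)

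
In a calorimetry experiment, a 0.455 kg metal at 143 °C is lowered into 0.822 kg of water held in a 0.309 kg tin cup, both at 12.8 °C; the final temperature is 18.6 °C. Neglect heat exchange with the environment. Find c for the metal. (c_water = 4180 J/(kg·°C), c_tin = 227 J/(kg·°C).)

c ≈ 359 J/(kg·°C)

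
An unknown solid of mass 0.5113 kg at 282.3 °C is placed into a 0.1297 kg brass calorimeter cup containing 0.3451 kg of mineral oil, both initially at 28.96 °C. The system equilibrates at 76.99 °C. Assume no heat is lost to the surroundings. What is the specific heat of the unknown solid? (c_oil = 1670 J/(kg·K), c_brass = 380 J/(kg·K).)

Conservation of energy gives ΣQ = 0:
0.5113·c·(76.99 − 282.3) + 0.3451·1670·(76.99 − 28.96) + 0.1297·380·(76.99 − 28.96) = 0
-104.98 c = -30048
c = -30048/-104.98 ≈ 286.2 J/(kg·K)

c ≈ 286 J/(kg·K)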